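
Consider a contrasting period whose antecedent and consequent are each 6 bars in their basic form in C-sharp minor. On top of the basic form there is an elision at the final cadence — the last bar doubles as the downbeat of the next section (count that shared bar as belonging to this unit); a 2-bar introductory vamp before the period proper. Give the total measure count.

14 measures

Basic contrasting period: 6 + 6 = 12 bars.
12 (basic form) + 2 (introduction) = 14.
The elision shares a bar with the next section but does not change this unit's count.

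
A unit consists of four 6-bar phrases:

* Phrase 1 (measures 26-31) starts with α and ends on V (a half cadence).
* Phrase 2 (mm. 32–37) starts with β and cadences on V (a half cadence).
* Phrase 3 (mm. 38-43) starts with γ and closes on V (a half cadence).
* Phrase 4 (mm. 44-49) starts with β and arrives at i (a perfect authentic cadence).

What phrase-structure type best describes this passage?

Four phrases in two halves: the first half (measures 26-37) ends with a half cadence, the second (mm. 38-49) with a perfect authentic cadence — a large antecedent–consequent pair, i.e. a double period.
Phrase 3 begins with different material from phrase 1, making it contrasting.

contrasting double period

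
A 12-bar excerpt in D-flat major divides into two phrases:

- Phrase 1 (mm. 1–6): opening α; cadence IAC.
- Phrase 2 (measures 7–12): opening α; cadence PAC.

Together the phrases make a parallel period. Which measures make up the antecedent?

The phrase ending with the weaker cadence (imperfect authentic cadence) is the antecedent; the one ending more conclusively (perfect authentic cadence) is the consequent. The antecedent is measures 1–6.

measures 1–6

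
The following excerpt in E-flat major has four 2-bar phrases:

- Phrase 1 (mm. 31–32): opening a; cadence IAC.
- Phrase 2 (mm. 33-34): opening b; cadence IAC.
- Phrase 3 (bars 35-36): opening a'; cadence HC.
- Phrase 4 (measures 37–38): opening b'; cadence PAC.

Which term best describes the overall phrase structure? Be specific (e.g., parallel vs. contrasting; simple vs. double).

parallel double period

Four phrases in two halves: the first half (bars 31–34) ends with an imperfect authentic cadence, the second (mm. 35–38) with a perfect authentic cadence — a large antecedent–consequent pair, i.e. a double period.
Phrase 3 begins with the same material as phrase 1, making it parallel.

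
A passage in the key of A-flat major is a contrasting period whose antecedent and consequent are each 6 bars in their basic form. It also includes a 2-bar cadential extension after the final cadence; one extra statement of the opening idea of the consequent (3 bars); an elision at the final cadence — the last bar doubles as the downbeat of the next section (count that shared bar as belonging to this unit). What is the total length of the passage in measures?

Basic contrasting period: 6 + 6 = 12 bars.
12 (basic form) + 2 (cadential extension) + 3 (extra statement) = 17.
The elision shares a bar with the next section but does not change this unit's count.

17 measures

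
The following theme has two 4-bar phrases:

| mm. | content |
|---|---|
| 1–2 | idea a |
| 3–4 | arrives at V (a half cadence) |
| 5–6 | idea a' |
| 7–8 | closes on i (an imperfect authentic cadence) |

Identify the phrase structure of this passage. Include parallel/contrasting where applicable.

Phrase 1 ends with a half cadence (weaker) and phrase 2 with an imperfect authentic cadence (stronger): antecedent + consequent = a period.
The two phrases open with the same material (a / a'), so the period is parallel.

parallel period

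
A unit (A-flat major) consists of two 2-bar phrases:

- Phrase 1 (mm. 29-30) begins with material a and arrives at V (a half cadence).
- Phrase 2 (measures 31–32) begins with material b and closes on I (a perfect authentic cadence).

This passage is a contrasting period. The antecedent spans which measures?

The antecedent is the phrase ending with the weaker cadence (half cadence, phrase 1) and the consequent the one ending more conclusively (perfect authentic cadence, phrase 2); the antecedent is mm. 29–30.

measures 29–30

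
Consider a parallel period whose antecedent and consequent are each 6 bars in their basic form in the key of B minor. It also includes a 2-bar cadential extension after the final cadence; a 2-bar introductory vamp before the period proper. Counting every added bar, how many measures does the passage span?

16 measures

Basic parallel period: 6 + 6 = 12 bars.
12 (basic form) + 2 (cadential extension) + 2 (introduction) = 16.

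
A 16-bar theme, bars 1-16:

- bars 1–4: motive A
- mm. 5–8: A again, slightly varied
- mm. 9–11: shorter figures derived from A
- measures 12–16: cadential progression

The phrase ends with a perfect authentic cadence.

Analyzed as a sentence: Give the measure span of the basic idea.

measures 1–4

The presentation of a sentence is the basic idea (measures 1-4) plus its repetition (mm. 5–8); the basic idea is therefore measures 1-4.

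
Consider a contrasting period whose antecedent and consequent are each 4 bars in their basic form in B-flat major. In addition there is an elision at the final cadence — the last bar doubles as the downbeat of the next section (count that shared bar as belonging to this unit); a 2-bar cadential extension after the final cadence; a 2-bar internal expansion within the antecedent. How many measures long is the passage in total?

12 measures

Basic contrasting period: 4 + 4 = 8 bars.
8 (basic form) + 2 (cadential extension) + 2 (internal expansion) = 12.
The elision shares a bar with the next section but does not change this unit's count.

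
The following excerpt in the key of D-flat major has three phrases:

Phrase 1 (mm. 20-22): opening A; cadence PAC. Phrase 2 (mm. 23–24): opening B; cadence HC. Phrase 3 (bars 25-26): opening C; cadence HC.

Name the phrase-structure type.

phrase group

The final phrase closes with a half cadence, which is not stronger than the preceding half cadence; the 3 phrases lack an overall antecedent–consequent design and so form a phrase group.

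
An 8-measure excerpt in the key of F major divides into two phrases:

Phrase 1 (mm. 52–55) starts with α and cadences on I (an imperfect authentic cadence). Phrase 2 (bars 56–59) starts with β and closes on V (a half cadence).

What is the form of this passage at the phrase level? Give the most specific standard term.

phrase group

The second phrase closes with a half cadence, which is not stronger than the first phrase's imperfect authentic cadence; without a weak→strong cadential pair there is no antecedent–consequent relationship, so this is a phrase group rather than a period.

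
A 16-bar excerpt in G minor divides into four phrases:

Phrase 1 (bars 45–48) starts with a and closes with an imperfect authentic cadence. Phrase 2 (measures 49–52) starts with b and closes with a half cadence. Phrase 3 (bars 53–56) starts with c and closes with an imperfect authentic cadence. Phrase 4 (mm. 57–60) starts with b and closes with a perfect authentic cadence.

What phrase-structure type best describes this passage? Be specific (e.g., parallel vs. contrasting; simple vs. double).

Four phrases in two halves: the first half (mm. 45-52) ends with a half cadence, the second (mm. 53-60) with a perfect authentic cadence — a large antecedent–consequent pair, i.e. a double period.
Phrase 3 begins with different material from phrase 1, making it contrasting.

contrasting double period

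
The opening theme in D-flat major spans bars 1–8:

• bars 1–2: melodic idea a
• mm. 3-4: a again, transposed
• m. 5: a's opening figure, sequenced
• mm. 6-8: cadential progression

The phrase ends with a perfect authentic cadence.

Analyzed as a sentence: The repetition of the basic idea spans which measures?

The presentation of a sentence is the basic idea (bars 1–2) plus its repetition (measures 3–4); the repetition of the basic idea is therefore measures 3–4.

measures 3–4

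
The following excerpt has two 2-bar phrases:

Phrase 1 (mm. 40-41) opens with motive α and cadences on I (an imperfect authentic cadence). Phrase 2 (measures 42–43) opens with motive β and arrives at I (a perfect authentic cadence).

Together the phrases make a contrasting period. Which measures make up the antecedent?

measures 40–41

The phrase ending with the weaker cadence (imperfect authentic cadence) is the antecedent; the one ending more conclusively (perfect authentic cadence) is the consequent. The antecedent is measures 40–41.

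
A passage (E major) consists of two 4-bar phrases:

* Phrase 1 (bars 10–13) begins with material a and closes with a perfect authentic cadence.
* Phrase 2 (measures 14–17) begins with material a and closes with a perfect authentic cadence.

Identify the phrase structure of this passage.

Both phrases have the same opening (a) and the same cadence (perfect authentic cadence): the second is a restatement, not a consequent, so this is a repeated phrase rather than a period.

repeated phrase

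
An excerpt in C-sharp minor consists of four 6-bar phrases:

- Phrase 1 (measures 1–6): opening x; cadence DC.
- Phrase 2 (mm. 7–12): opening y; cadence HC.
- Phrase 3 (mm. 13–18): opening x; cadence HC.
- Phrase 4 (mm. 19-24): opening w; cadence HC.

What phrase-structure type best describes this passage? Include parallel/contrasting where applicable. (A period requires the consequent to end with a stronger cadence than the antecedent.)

phrase group

Phrase 4 ends with a half cadence, no stronger than phrase 2's half cadence, so the four phrases do not form a double period; nor do phrases 3–4 duplicate 1–2, so it is not a repeated period. With no phrase reaching a conclusive cadence, the passage is a phrase group.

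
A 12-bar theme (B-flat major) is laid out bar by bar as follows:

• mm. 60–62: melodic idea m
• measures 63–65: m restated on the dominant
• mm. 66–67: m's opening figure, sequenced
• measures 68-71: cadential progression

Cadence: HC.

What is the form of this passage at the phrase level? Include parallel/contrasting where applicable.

sentence

Basic idea (measures 60-62) + its repetition (bars 63–65) form the presentation; fragmentation and cadence (mm. 66–71) form the continuation — the 12-bar whole is a sentence.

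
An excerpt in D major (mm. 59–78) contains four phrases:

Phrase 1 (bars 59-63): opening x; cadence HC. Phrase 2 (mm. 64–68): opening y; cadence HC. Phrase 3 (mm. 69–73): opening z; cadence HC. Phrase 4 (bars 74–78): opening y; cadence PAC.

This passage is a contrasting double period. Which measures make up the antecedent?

measures 59–68

In a double period the four phrases pair into a large antecedent (phrases 1–2, ending half cadence) and a large consequent (phrases 3–4, ending perfect authentic cadence). The antecedent spans bars 59-68.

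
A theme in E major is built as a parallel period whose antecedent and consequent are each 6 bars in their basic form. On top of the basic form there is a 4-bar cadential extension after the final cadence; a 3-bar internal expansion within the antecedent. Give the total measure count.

19 measures

Basic parallel period: 6 + 6 = 12 bars.
12 (basic form) + 4 (cadential extension) + 3 (internal expansion) = 19.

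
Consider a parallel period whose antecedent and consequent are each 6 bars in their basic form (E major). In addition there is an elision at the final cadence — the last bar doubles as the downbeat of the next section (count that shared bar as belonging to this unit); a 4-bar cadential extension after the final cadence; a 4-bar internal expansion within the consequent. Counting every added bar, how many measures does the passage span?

Basic parallel period: 6 + 6 = 12 bars.
12 (basic form) + 4 (cadential extension) + 4 (internal expansion) = 20.
The elision shares a bar with the next section but does not change this unit's count.

20 measures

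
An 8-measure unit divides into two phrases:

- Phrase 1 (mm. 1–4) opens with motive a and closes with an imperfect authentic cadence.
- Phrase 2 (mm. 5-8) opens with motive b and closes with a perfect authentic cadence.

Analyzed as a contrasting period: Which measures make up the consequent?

measures 5–8

The antecedent is the phrase ending with the weaker cadence (imperfect authentic cadence, phrase 1) and the consequent the one ending more conclusively (perfect authentic cadence, phrase 2); the consequent is bars 5–8.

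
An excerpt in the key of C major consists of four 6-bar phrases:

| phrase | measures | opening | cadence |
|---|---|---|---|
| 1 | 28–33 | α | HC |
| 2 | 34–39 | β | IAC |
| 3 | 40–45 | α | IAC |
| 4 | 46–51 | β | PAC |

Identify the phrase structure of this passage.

parallel double period

Four phrases in two halves: the first half (mm. 28–39) ends with an imperfect authentic cadence, the second (mm. 40–51) with a perfect authentic cadence — a large antecedent–consequent pair, i.e. a double period.
Phrase 3 begins with the same material as phrase 1, making it parallel.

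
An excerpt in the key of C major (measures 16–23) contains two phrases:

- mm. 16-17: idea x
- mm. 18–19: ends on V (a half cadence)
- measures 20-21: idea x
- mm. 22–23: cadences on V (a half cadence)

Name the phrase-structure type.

Both phrases have the same opening (x) and the same cadence (half cadence): the second is a restatement, not a consequent, so this is a repeated phrase rather than a period.

repeated phrase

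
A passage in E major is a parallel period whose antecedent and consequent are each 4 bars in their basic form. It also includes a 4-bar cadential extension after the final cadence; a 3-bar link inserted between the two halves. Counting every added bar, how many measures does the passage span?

Basic parallel period: 4 + 4 = 8 bars.
8 (basic form) + 4 (cadential extension) + 3 (link) = 15.

15 measures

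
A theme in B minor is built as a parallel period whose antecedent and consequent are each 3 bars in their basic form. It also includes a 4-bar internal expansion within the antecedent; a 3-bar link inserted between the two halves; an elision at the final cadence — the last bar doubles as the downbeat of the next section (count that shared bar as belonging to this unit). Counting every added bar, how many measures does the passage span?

Basic parallel period: 3 + 3 = 6 bars.
6 (basic form) + 4 (internal expansion) + 3 (link) = 13.
The elision shares a bar with the next section but does not change this unit's count.

13 measures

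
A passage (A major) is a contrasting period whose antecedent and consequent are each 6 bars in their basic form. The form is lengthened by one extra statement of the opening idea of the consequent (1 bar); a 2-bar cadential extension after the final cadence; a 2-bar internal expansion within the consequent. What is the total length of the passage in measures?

Basic contrasting period: 6 + 6 = 12 bars.
12 (basic form) + 1 (extra statement) + 2 (cadential extension) + 2 (internal expansion) = 17.

17 measures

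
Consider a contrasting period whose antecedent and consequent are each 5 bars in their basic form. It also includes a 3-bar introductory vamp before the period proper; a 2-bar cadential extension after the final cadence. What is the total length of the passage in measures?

15 measures

Basic contrasting period: 5 + 5 = 10 bars.
10 (basic form) + 3 (introduction) + 2 (cadential extension) = 15.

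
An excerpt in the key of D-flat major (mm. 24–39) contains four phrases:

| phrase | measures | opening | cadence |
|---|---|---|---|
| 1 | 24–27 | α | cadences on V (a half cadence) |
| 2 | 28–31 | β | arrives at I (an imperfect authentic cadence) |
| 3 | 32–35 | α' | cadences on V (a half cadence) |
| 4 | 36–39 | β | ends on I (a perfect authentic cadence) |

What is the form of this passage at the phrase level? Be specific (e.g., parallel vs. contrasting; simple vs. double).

Four phrases in two halves: the first half (measures 24–31) ends with an imperfect authentic cadence, the second (measures 32-39) with a perfect authentic cadence — a large antecedent–consequent pair, i.e. a double period.
Phrase 3 begins with the same material as phrase 1, making it parallel.

parallel double period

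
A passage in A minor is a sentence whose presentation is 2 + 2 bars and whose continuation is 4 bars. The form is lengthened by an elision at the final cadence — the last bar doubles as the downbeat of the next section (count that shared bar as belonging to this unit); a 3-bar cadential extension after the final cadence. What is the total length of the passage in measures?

11 measures

Basic sentence: 2 + 2 + 4 = 8 bars.
8 (basic form) + 3 (cadential extension) = 11.
The elision shares a bar with the next section but does not change this unit's count.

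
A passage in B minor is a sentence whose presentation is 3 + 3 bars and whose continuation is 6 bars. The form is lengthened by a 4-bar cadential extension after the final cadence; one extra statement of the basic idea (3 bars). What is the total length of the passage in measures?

Basic sentence: 3 + 3 + 6 = 12 bars.
12 (basic form) + 4 (cadential extension) + 3 (extra statement) = 19.

19 measures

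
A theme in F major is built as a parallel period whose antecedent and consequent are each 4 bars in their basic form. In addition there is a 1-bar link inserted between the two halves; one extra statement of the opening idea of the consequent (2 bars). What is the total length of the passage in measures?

11 measures

Basic parallel period: 4 + 4 = 8 bars.
8 (basic form) + 1 (link) + 2 (extra statement) = 11.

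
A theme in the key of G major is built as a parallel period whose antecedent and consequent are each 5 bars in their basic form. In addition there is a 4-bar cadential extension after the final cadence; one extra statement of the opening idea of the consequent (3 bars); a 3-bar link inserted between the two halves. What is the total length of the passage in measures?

Basic parallel period: 5 + 5 = 10 bars.
10 (basic form) + 4 (cadential extension) + 3 (extra statement) + 3 (link) = 20.

20 measures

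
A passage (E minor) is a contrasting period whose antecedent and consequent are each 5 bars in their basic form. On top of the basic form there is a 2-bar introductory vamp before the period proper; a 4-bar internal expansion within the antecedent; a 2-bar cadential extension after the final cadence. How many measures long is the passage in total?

Basic contrasting period: 5 + 5 = 10 bars.
10 (basic form) + 2 (introduction) + 4 (internal expansion) + 2 (cadential extension) = 18.

18 measures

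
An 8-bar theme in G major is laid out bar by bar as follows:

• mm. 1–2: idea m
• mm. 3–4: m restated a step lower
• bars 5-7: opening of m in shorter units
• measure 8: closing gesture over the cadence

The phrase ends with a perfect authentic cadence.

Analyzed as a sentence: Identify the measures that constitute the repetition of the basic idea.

measures 3–4

The presentation of a sentence is the basic idea (mm. 1-2) plus its repetition (mm. 3-4); the repetition of the basic idea is therefore mm. 3–4.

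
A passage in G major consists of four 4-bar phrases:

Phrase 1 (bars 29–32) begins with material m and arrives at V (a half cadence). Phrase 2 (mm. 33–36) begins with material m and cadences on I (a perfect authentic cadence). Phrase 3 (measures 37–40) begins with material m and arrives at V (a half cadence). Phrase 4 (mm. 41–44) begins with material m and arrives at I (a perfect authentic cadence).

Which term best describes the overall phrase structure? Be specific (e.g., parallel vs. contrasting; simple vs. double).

The cadence pattern HC–PAC–HC–PAC is weak–strong twice, and phrases 3–4 restate phrases 1–2: a period heard twice, not a double period (which would end weakly at phrase 2).

repeated period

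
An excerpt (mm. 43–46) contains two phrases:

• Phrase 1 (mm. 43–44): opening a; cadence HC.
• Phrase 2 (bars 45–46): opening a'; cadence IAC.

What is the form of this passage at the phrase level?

parallel period

Phrase 1 ends with a half cadence (weaker) and phrase 2 with an imperfect authentic cadence (stronger): antecedent + consequent = a period.
The two phrases open with the same material (a / a'), so the period is parallel.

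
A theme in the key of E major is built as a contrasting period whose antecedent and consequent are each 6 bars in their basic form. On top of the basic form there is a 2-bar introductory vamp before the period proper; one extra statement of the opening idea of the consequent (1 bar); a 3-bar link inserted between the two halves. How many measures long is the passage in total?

18 measures

Basic contrasting period: 6 + 6 = 12 bars.
12 (basic form) + 2 (introduction) + 1 (extra statement) + 3 (link) = 18.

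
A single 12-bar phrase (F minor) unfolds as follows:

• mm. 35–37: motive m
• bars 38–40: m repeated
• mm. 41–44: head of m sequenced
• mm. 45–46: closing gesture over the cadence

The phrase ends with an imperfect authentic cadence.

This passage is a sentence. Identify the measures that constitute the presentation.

measures 35–40

The presentation of a sentence is the basic idea (bars 35–37) plus its repetition (measures 38–40); the presentation is therefore mm. 35–40.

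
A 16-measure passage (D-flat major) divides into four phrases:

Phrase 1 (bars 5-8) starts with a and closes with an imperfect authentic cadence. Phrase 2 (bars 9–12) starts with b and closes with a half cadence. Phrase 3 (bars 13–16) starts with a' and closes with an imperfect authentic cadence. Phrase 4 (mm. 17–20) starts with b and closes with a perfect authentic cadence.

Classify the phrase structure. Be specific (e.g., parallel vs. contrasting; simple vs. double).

Four phrases in two halves: the first half (mm. 5–12) ends with a half cadence, the second (measures 13–20) with a perfect authentic cadence — a large antecedent–consequent pair, i.e. a double period.
Phrase 3 begins with the same material as phrase 1, making it parallel.

parallel double period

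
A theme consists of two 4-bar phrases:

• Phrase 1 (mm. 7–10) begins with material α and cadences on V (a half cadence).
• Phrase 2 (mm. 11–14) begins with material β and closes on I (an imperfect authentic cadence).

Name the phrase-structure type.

contrasting period

Phrase 1 ends with a half cadence (weaker) and phrase 2 with an imperfect authentic cadence (stronger): antecedent + consequent = a period.
The two phrases open with different material (α / β), so the period is contrasting.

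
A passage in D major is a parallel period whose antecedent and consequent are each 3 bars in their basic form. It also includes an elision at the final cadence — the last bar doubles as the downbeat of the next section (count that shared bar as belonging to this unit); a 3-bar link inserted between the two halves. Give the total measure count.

Basic parallel period: 3 + 3 = 6 bars.
6 (basic form) + 3 (link) = 9.
The elision shares a bar with the next section but does not change this unit's count.

9 measures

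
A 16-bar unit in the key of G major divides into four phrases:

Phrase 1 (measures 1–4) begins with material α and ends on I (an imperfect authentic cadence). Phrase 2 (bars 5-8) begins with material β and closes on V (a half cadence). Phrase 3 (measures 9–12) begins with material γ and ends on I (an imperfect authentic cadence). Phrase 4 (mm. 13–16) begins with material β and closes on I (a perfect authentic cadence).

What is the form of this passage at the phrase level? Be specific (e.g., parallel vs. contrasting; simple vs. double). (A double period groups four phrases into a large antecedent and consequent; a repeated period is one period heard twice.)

contrasting double period

Four phrases in two halves: the first half (bars 1–8) ends with a half cadence, the second (measures 9-16) with a perfect authentic cadence — a large antecedent–consequent pair, i.e. a double period.
Phrase 3 begins with different material from phrase 1, making it contrasting.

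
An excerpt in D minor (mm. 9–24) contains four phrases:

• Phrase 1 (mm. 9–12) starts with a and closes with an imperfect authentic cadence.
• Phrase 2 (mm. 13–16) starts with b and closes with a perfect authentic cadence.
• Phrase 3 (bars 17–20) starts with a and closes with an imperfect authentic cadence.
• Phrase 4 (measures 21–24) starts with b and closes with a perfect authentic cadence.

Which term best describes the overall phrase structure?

repeated period

The cadence pattern IAC–PAC–IAC–PAC is weak–strong twice, and phrases 3–4 restate phrases 1–2: a period heard twice, not a double period (which would end weakly at phrase 2).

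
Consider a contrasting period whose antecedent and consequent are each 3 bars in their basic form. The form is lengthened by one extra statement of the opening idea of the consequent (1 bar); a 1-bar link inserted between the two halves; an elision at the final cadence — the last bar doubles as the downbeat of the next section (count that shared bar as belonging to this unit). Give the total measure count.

8 measures

Basic contrasting period: 3 + 3 = 6 bars.
6 (basic form) + 1 (extra statement) + 1 (link) = 8.
The elision shares a bar with the next section but does not change this unit's count.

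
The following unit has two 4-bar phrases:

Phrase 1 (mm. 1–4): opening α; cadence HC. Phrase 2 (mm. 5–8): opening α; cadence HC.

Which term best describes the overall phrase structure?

Both phrases have the same opening (α) and the same cadence (half cadence): the second is a restatement, not a consequent, so this is a repeated phrase rather than a period.

repeated phrase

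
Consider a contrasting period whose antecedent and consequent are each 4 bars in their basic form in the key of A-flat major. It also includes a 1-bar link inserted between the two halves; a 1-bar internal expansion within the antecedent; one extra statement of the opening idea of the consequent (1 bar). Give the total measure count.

Basic contrasting period: 4 + 4 = 8 bars.
8 (basic form) + 1 (link) + 1 (internal expansion) + 1 (extra statement) = 11.

11 measures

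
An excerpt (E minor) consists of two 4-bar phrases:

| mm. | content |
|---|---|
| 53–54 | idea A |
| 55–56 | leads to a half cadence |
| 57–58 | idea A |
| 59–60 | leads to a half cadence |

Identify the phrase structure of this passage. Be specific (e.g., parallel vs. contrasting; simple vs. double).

repeated phrase

Both phrases have the same opening (A) and the same cadence (half cadence): the second is a restatement, not a consequent, so this is a repeated phrase rather than a period.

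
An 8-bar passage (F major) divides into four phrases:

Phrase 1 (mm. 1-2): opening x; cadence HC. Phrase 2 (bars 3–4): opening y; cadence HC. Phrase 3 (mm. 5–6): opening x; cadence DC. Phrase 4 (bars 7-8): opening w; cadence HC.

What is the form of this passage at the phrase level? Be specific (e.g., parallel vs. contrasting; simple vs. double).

phrase group

Phrase 4 ends with a half cadence, no stronger than phrase 2's half cadence, so the four phrases do not form a double period; nor do phrases 3–4 duplicate 1–2, so it is not a repeated period. With no phrase reaching a conclusive cadence, the passage is a phrase group.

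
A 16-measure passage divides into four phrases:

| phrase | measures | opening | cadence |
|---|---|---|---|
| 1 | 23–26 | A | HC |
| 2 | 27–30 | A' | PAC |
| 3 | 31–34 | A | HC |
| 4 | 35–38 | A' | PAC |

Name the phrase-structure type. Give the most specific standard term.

The cadence pattern HC–PAC–HC–PAC is weak–strong twice, and phrases 3–4 restate phrases 1–2: a period heard twice, not a double period (which would end weakly at phrase 2).

repeated period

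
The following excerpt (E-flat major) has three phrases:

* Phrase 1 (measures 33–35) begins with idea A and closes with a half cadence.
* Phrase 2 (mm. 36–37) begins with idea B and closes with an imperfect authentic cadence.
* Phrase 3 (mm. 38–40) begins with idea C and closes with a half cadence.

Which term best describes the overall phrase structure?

phrase group

The final phrase closes with a half cadence, which is not stronger than the preceding imperfect authentic cadence; the 3 phrases lack an overall antecedent–consequent design and so form a phrase group.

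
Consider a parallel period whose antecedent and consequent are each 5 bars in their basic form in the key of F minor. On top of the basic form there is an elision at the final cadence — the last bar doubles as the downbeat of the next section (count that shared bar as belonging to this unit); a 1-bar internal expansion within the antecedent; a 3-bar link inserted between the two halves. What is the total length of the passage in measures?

Basic parallel period: 5 + 5 = 10 bars.
10 (basic form) + 1 (internal expansion) + 3 (link) = 14.
The elision shares a bar with the next section but does not change this unit's count.

14 measures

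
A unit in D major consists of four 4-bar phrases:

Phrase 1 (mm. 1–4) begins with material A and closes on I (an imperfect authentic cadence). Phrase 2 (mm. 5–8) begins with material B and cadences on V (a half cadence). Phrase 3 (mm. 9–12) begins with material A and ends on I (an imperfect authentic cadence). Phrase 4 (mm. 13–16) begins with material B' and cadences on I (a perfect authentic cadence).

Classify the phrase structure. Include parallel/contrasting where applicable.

parallel double period

Four phrases in two halves: the first half (mm. 1-8) ends with a half cadence, the second (mm. 9-16) with a perfect authentic cadence — a large antecedent–consequent pair, i.e. a double period.
Phrase 3 begins with the same material as phrase 1, making it parallel.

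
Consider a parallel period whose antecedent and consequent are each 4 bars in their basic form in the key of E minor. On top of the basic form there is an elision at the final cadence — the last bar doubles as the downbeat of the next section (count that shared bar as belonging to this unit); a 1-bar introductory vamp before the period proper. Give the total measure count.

Basic parallel period: 4 + 4 = 8 bars.
8 (basic form) + 1 (introduction) = 9.
The elision shares a bar with the next section but does not change this unit's count.

9 measures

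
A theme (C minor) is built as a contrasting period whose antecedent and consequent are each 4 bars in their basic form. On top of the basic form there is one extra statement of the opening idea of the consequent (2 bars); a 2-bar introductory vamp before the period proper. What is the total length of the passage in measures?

12 measures

Basic contrasting period: 4 + 4 = 8 bars.
8 (basic form) + 2 (extra statement) + 2 (introduction) = 12.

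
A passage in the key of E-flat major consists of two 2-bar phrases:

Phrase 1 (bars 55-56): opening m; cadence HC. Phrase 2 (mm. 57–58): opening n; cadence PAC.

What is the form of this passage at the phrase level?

Phrase 1 ends with a half cadence (weaker) and phrase 2 with a perfect authentic cadence (stronger): antecedent + consequent = a period.
The two phrases open with different material (m / n), so the period is contrasting.

contrasting period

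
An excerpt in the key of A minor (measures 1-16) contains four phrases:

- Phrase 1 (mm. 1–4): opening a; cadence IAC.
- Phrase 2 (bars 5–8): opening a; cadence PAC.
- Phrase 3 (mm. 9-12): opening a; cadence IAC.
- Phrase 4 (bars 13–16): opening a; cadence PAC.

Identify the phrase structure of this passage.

repeated period

The cadence pattern IAC–PAC–IAC–PAC is weak–strong twice, and phrases 3–4 restate phrases 1–2: a period heard twice, not a double period (which would end weakly at phrase 2).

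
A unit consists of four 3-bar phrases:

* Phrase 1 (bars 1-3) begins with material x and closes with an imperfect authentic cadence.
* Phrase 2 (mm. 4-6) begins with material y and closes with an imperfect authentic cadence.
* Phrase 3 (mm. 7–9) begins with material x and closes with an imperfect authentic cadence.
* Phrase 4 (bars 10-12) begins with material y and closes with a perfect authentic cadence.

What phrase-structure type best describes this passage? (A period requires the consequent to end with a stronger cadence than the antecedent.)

Four phrases in two halves: the first half (mm. 1–6) ends with an imperfect authentic cadence, the second (mm. 7–12) with a perfect authentic cadence — a large antecedent–consequent pair, i.e. a double period.
Phrase 3 begins with the same material as phrase 1, making it parallel.

parallel double period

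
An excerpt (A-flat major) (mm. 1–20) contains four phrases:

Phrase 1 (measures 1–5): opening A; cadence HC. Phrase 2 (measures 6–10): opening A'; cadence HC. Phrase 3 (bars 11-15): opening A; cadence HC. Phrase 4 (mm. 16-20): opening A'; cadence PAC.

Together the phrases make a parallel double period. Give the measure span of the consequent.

In a double period the first pair of phrases (ending half cadence) is the large antecedent and the second pair (ending perfect authentic cadence) is the large consequent; the consequent is measures 11–20.

measures 11–20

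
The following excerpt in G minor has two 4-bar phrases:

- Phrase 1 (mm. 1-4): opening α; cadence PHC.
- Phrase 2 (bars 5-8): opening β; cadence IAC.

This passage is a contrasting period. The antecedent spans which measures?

measures 1–4

The antecedent is the phrase ending with the weaker cadence (Phrygian half cadence, phrase 1) and the consequent the one ending more conclusively (imperfect authentic cadence, phrase 2); the antecedent is mm. 1–4.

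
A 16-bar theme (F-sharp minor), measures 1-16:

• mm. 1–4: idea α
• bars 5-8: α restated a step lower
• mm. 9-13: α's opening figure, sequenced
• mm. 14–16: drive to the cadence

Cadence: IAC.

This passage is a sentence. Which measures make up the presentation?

The presentation of a sentence is the basic idea (measures 1–4) plus its repetition (bars 5-8); the presentation is therefore measures 1-8.

measures 1–8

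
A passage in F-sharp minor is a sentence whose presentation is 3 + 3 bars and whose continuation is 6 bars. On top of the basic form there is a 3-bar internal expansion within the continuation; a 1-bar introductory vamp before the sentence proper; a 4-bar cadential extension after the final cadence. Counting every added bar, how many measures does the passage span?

Basic sentence: 3 + 3 + 6 = 12 bars.
12 (basic form) + 3 (internal expansion) + 1 (introduction) + 4 (cadential extension) = 20.

20 measures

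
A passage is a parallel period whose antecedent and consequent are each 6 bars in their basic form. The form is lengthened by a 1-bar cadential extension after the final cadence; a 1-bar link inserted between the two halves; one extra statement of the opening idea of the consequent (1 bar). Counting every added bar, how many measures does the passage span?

Basic parallel period: 6 + 6 = 12 bars.
12 (basic form) + 1 (cadential extension) + 1 (link) + 1 (extra statement) = 15.

15 measures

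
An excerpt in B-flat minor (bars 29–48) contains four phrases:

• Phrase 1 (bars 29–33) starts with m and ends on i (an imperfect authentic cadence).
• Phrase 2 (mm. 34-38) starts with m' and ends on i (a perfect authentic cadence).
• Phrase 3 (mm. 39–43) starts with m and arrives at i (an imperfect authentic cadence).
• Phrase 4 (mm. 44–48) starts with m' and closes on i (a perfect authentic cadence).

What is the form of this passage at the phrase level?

The cadence pattern IAC–PAC–IAC–PAC is weak–strong twice, and phrases 3–4 restate phrases 1–2: a period heard twice, not a double period (which would end weakly at phrase 2).

repeated period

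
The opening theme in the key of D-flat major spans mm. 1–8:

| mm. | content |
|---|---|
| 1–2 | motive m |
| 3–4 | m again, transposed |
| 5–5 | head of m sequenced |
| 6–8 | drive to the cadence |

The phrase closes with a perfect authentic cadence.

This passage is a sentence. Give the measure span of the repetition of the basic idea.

The presentation of a sentence is the basic idea (measures 1–2) plus its repetition (bars 3–4); the repetition of the basic idea is therefore mm. 3-4.

measures 3–4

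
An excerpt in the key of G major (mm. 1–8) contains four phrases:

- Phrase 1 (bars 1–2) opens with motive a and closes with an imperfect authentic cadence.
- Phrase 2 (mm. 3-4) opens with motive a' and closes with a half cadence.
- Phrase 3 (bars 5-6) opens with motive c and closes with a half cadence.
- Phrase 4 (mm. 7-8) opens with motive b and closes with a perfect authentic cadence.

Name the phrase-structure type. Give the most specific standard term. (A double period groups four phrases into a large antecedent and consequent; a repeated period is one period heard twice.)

Four phrases in two halves: the first half (measures 1-4) ends with a half cadence, the second (mm. 5–8) with a perfect authentic cadence — a large antecedent–consequent pair, i.e. a double period.
Phrase 3 begins with different material from phrase 1, making it contrasting.

contrasting double period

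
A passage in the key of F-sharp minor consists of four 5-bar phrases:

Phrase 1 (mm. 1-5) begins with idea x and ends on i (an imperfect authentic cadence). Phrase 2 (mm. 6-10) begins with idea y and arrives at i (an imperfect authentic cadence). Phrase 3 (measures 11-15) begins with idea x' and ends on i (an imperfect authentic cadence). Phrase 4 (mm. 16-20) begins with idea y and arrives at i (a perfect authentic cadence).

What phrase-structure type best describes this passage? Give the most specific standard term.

Four phrases in two halves: the first half (mm. 1-10) ends with an imperfect authentic cadence, the second (mm. 11–20) with a perfect authentic cadence — a large antecedent–consequent pair, i.e. a double period.
Phrase 3 begins with the same material as phrase 1, making it parallel.

parallel double period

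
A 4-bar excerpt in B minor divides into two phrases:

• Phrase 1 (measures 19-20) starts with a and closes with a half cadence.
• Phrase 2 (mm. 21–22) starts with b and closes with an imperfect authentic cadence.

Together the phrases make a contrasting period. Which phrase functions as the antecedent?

phrase 1

The phrase ending with the weaker cadence (half cadence) is the antecedent; the one ending more conclusively (imperfect authentic cadence) is the consequent. The antecedent is phrase 1.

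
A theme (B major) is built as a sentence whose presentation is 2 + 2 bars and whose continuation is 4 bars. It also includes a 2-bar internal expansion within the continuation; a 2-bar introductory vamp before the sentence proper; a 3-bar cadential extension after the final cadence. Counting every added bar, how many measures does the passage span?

Basic sentence: 2 + 2 + 4 = 8 bars.
8 (basic form) + 2 (internal expansion) + 2 (introduction) + 3 (cadential extension) = 15.

15 measures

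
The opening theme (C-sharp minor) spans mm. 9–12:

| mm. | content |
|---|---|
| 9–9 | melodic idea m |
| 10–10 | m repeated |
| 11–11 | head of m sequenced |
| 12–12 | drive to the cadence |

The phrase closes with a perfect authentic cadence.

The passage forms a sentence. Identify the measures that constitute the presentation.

measures 9–10

The presentation of a sentence is the basic idea (measure 9) plus its repetition (measure 10); the presentation is therefore bars 9–10.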